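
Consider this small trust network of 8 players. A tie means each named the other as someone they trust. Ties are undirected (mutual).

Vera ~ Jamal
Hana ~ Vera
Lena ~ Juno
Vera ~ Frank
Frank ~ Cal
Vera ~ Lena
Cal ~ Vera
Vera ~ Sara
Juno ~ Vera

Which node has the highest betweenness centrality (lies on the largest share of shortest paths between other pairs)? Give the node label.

Vera

Unnormalized betweenness of each node: Cal:0, Frank:0, Hana:0, Jamal:0, Juno:0, Lena:0, Sara:0, Vera:19.
Vera has the largest value, 19, making it the main broker — the node through which the most shortest paths run.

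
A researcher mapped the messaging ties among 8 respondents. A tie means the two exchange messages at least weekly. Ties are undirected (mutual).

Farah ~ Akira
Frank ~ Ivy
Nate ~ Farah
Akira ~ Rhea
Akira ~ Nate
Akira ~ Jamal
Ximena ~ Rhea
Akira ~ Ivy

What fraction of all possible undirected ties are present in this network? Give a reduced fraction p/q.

2/7

There are 8 edges and 8 nodes, so the maximum possible is C(8,2) = 28.
Density = 8/28 = 2/7.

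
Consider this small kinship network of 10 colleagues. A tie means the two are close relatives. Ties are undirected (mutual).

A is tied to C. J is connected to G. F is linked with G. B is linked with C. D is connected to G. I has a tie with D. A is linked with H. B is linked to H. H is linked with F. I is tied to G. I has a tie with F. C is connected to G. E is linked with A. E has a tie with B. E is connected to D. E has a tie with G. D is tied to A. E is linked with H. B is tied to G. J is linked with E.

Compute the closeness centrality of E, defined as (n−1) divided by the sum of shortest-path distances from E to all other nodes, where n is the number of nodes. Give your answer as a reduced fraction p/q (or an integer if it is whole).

3/4

Distances from E: A:1, B:1, C:2, D:1, F:2, G:1, H:1, I:2, J:1. Sum = 12.
n = 10, so closeness = 9/12 = 3/4.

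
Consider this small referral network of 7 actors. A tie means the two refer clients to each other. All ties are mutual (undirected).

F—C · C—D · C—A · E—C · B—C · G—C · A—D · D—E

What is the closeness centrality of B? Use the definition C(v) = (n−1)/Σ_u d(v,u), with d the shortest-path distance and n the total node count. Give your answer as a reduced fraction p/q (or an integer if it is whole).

Distances from B: A:2, C:1, D:2, E:2, F:2, G:2. Sum = 11.
n = 7, so closeness = 6/11.

6/11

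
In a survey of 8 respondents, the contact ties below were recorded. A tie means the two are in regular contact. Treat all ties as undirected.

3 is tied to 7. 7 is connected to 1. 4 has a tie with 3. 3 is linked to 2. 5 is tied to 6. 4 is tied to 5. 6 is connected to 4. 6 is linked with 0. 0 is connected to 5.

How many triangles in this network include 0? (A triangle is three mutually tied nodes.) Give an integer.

0's neighbors: 5 and 6.
Neighbor pairs that are themselves tied: 0–5–6. Each forms one triangle with 0, for 1 in total.

1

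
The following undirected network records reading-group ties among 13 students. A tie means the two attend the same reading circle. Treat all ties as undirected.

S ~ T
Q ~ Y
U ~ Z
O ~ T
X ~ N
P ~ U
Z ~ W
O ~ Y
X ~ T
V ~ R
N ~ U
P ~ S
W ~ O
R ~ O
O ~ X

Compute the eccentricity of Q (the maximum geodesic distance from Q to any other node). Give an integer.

Distances from Q: N:4, O:2, P:5, R:3, S:4, T:3, U:5, V:4, W:3, X:3, Y:1, Z:4.
The largest is 5 (to U and P), so the eccentricity of Q is 5.

5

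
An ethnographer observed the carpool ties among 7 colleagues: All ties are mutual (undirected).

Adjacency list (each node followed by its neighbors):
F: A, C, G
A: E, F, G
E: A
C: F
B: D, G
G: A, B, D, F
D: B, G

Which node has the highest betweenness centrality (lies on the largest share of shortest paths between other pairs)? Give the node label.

Unnormalized betweenness of each node: A:5, B:0, C:0, D:0, E:0, F:5, G:8.
G has the largest value, 8, making it the main broker — the node through which the most shortest paths run.

G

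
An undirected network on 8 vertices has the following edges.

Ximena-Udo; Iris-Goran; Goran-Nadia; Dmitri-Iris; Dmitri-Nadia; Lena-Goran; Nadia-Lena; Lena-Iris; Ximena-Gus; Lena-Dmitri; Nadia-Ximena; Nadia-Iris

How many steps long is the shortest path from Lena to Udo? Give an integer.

3

One shortest route is Lena – Nadia – Ximena – Udo, which uses 3 edges, and at distance 2 from Lena we only reach {Ximena}, which does not include Udo. So d(Lena,Udo) = 3.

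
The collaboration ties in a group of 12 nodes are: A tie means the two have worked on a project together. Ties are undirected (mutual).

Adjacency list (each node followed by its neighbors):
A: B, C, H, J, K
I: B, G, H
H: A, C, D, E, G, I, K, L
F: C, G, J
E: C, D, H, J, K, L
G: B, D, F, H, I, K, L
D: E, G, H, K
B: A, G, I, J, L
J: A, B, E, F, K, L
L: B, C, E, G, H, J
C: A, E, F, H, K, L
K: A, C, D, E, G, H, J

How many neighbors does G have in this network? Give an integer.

G is directly tied to B, D, F, H, I, K, and L. That is 7 neighbors, so the degree of G is 7.

7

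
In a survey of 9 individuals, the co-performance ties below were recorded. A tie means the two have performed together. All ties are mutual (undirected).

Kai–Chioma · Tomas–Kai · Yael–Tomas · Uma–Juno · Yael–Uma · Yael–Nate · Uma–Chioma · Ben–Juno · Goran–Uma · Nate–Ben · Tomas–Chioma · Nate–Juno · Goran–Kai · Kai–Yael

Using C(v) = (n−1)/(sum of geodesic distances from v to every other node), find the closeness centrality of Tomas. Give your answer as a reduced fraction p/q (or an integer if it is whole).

Distances from Tomas: Ben:3, Chioma:1, Goran:2, Juno:3, Kai:1, Nate:2, Uma:2, Yael:1. Sum = 15.
n = 9, so closeness = 8/15.

8/15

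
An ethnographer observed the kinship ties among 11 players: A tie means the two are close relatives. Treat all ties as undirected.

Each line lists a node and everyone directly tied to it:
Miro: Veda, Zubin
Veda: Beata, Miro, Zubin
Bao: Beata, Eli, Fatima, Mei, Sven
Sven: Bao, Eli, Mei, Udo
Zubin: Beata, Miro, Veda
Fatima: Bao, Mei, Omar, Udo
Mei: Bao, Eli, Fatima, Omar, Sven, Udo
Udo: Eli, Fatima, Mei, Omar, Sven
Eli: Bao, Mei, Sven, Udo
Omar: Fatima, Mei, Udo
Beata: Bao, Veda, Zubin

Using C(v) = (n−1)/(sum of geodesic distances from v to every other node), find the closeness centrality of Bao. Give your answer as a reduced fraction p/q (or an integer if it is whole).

5/8

Distances from Bao: Beata:1, Eli:1, Fatima:1, Mei:1, Miro:3, Omar:2, Sven:1, Udo:2, Veda:2, Zubin:2. Sum = 16.
n = 11, so closeness = 10/16 = 5/8.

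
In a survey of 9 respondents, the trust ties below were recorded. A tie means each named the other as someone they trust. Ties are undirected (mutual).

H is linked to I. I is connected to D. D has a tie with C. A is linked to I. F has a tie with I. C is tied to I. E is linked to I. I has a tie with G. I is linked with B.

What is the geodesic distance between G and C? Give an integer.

2

One shortest route is G – I – C, which uses 2 edges, and G and C are not directly tied, so nothing shorter exists. So d(G,C) = 2.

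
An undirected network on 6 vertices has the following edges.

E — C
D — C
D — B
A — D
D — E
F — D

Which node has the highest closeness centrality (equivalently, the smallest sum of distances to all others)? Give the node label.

D

Farness (sum of distances to all others) for each node — A:9, B:9, C:8, D:5, E:8, F:9.
The smallest farness is 5, for D, so D has the highest closeness.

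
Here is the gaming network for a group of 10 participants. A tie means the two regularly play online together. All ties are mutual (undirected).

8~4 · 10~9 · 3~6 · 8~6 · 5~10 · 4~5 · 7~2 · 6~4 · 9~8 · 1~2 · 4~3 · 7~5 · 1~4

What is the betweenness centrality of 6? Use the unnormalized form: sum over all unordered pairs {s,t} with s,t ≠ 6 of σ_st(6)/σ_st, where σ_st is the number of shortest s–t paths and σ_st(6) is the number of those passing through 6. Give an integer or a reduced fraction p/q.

Pairs whose geodesics pass through 6 — 3–8: 1/2; 3–9: 1/2.
All other pairs contribute 0.
Summing the contributions gives betweenness(6) = 1.

1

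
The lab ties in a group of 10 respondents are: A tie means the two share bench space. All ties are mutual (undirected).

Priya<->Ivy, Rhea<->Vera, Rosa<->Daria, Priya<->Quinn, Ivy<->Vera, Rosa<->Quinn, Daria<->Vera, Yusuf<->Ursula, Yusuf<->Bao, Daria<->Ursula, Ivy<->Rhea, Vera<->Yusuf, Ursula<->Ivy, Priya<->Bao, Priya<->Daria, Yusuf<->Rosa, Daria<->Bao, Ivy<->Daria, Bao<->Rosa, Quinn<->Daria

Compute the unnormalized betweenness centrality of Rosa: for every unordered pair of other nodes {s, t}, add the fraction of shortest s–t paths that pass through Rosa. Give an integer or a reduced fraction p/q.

19/12

Pairs whose geodesics pass through Rosa — Bao–Quinn: 1/3; Quinn–Yusuf: 1; Daria–Yusuf: 1/4.
All other pairs contribute 0.
Summing the contributions gives betweenness(Rosa) = 19/12.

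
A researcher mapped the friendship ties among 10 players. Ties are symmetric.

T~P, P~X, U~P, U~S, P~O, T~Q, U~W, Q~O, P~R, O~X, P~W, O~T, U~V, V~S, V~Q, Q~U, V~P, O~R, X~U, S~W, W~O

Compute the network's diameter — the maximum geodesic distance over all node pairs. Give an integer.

3

Eccentricity of each node (its greatest distance to any other): O:2, P:2, Q:2, R:3, S:3, T:3, U:2, V:2, W:2, X:2.
The maximum eccentricity is 3, realized for instance by the pair S–T via S – V – Q – T. So the diameter is 3.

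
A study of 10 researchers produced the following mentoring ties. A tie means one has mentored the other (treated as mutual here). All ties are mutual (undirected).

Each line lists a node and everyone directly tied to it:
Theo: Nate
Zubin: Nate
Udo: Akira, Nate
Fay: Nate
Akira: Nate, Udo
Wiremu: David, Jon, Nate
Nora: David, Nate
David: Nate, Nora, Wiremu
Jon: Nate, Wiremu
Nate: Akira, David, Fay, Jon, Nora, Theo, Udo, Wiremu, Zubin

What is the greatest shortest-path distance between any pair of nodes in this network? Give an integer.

Eccentricity of each node (its greatest distance to any other): Akira:2, David:2, Fay:2, Jon:2, Nate:1, Nora:2, Theo:2, Udo:2, Wiremu:2, Zubin:2.
The maximum eccentricity is 2, realized for instance by the pair Jon–David via Jon – Nate – David. So the diameter is 2.

2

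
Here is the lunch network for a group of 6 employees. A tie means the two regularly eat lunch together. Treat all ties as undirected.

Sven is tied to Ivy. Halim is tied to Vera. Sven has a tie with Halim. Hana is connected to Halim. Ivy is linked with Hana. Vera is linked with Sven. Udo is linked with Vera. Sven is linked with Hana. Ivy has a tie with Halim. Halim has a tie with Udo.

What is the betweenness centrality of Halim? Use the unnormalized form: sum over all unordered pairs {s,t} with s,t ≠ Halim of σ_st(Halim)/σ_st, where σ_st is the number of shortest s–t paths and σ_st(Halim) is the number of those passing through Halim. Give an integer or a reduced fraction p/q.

7/2

Pairs whose geodesics pass through Halim — Vera–Hana: 1/2; Vera–Ivy: 1/2; Hana–Udo: 1; Sven–Udo: 1/2; Ivy–Udo: 1.
All other pairs contribute 0.
Summing the contributions gives betweenness(Halim) = 7/2.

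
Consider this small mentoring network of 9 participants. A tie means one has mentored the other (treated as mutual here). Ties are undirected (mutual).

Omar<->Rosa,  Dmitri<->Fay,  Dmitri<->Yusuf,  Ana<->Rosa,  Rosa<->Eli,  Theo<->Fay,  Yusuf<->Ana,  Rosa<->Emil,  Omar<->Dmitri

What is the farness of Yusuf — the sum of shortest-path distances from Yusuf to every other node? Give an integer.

Distances from Yusuf: Ana:1, Dmitri:1, Eli:3, Emil:3, Fay:2, Omar:2, Rosa:2, Theo:3.
Sum = 1 + 1 + 3 + 3 + 2 + 2 + 2 + 3 = 17.

17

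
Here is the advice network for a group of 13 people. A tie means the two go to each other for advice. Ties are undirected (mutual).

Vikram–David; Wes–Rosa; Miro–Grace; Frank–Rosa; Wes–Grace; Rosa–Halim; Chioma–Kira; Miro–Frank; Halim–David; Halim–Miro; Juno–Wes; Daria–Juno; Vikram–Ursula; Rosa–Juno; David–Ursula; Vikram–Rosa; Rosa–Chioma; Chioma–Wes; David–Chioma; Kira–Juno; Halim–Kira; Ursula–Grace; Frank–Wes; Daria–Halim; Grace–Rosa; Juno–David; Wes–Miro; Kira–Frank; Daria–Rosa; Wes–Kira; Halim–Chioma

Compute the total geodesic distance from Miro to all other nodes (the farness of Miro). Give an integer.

Distances from Miro: Chioma:2, Daria:2, David:2, Frank:1, Grace:1, Halim:1, Juno:2, Kira:2, Rosa:2, Ursula:2, Vikram:3, Wes:1.
Sum = 2 + 2 + 2 + 1 + 1 + 1 + 2 + 2 + 2 + 2 + 3 + 1 = 21.

21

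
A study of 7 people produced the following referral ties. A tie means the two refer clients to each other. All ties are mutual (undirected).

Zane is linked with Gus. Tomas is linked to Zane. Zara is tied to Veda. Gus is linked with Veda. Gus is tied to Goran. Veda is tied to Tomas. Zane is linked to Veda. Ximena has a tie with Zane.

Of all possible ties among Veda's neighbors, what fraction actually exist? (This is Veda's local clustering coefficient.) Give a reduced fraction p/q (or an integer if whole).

Veda's neighbors: Gus, Tomas, Zane, and Zara (k = 4).
Possible neighbor pairs: C(4,2) = 6. Edges among them: Gus–Zane, Tomas–Zane → e = 2.
Clustering(Veda) = 2/6 = 1/3.

1/3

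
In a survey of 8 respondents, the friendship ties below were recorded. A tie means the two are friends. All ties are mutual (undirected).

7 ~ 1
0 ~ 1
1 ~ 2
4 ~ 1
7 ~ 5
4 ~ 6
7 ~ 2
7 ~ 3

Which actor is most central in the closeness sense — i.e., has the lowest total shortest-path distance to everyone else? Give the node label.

1

Farness (sum of distances to all others) for each node — 0:16, 1:10, 2:13, 3:17, 4:14, 5:17, 6:20, 7:11.
The smallest farness is 10, for 1, so 1 has the highest closeness.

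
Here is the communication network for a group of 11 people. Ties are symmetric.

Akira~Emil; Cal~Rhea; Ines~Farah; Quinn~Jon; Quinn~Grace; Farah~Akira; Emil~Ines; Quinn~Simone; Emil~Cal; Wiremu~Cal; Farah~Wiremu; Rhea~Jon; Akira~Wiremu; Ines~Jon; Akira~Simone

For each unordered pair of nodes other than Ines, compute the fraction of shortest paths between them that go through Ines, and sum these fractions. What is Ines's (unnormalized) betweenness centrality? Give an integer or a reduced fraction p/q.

37/6

Pairs whose geodesics pass through Ines — Farah–Emil: 1/2; Farah–Jon: 1; Farah–Rhea: 1/2; Farah–Quinn: 1/2; Farah–Grace: 1/2; Akira–Jon: 2/3; Emil–Jon: 1; Emil–Quinn: 1/2; Emil–Grace: 1/2; Wiremu–Jon: 1/2.
All other pairs contribute 0.
Summing the contributions gives betweenness(Ines) = 37/6.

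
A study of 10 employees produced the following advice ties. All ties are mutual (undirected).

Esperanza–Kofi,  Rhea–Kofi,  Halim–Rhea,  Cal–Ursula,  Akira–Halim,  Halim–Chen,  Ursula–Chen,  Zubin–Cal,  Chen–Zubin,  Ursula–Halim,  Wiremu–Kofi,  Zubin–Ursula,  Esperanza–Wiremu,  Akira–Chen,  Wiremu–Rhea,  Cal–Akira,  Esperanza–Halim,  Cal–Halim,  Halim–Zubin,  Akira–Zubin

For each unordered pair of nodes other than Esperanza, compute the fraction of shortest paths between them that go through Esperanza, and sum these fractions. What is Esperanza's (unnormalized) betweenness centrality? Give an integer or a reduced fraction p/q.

Pairs whose geodesics pass through Esperanza — Halim–Kofi: 1/2; Halim–Wiremu: 1/2; Chen–Kofi: 1/2; Chen–Wiremu: 1/2; Zubin–Kofi: 1/2; Zubin–Wiremu: 1/2; Cal–Kofi: 1/2; Cal–Wiremu: 1/2; Akira–Kofi: 1/2; Akira–Wiremu: 1/2; Ursula–Kofi: 1/2; Ursula–Wiremu: 1/2.
All other pairs contribute 0.
Summing the contributions gives betweenness(Esperanza) = 6.

6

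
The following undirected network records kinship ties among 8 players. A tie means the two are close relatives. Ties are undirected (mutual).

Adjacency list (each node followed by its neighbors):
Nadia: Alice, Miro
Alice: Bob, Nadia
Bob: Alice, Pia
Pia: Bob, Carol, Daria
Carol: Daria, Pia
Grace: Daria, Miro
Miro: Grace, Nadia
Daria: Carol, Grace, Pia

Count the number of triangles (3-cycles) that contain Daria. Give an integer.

1

Daria's neighbors: Carol, Grace, and Pia.
Neighbor pairs that are themselves tied: Daria–Carol–Pia. Each forms one triangle with Daria, for 1 in total.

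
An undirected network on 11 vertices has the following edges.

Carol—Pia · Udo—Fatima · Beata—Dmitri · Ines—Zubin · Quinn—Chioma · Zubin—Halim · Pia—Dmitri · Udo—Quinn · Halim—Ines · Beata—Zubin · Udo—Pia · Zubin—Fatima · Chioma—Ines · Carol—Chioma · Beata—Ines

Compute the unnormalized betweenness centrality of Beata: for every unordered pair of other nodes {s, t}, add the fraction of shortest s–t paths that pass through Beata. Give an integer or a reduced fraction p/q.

11/2

Pairs whose geodesics pass through Beata — Halim–Dmitri: 2/2; Halim–Pia: 2/4; Ines–Dmitri: 1; Ines–Pia: 1/2; Dmitri–Chioma: 1/2; Dmitri–Fatima: 1/2; Dmitri–Zubin: 1; Pia–Zubin: 1/2.
All other pairs contribute 0.
Summing the contributions gives betweenness(Beata) = 11/2.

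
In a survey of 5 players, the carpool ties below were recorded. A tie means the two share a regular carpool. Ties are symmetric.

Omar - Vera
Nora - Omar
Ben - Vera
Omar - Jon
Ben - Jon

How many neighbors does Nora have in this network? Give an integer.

1

Nora is directly tied to Omar. That is 1 neighbor, so the degree of Nora is 1.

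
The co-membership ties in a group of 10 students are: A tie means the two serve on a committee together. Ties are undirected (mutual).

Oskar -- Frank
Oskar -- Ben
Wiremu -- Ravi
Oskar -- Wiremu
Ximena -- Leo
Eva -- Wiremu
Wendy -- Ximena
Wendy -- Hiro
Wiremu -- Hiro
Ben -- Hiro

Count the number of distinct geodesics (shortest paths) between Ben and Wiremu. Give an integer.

2

The shortest distance is 2. The length-2 paths are: Ben–Oskar–Wiremu; Ben–Hiro–Wiremu.
That gives 2 distinct shortest paths.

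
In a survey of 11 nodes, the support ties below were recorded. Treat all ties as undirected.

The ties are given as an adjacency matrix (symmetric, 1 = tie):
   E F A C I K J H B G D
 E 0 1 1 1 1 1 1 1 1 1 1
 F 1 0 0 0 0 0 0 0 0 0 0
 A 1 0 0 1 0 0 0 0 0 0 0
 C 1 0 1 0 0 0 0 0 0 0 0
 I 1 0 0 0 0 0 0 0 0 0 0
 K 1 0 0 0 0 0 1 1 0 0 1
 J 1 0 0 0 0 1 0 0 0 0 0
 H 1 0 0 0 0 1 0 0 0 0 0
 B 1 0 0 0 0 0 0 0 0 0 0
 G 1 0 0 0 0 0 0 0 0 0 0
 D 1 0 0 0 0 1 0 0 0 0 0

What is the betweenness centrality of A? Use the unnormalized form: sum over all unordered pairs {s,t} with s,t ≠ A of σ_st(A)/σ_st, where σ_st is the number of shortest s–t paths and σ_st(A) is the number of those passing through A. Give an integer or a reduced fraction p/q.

0

No shortest path between any pair of other nodes passes through A.
Summing the contributions gives betweenness(A) = 0.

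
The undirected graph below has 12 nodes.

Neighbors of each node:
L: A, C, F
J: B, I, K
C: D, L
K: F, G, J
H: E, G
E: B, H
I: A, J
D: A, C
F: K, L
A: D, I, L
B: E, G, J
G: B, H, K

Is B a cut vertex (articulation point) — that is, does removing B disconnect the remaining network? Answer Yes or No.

No

Even without B, every remaining node can still reach every other (the residual graph is connected), so B is not a cut vertex.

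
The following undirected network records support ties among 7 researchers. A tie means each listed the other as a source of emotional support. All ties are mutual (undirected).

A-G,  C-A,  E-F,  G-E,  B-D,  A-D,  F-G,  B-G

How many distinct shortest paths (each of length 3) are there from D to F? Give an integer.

2

The shortest distance is 3. The length-3 paths are: D–B–G–F; D–A–G–F.
That gives 2 distinct shortest paths.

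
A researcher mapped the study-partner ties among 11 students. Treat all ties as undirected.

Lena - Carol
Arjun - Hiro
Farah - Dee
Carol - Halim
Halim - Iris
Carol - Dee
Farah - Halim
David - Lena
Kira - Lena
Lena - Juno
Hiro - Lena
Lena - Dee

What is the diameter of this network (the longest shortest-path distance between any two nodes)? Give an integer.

Eccentricity of each node (its greatest distance to any other): Arjun:5, Carol:3, David:4, Dee:3, Farah:4, Halim:4, Hiro:4, Iris:5, Juno:4, Kira:4, Lena:3.
The maximum eccentricity is 5, realized for instance by the pair Iris–Arjun via Iris – Halim – Carol – Lena – Hiro – Arjun. So the diameter is 5.

5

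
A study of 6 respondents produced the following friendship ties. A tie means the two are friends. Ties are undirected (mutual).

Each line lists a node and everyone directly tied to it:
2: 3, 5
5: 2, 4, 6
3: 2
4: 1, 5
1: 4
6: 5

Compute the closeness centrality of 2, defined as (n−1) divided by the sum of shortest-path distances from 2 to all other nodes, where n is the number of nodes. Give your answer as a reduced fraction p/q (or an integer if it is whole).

5/9

Distances from 2: 1:3, 3:1, 4:2, 5:1, 6:2. Sum = 9.
n = 6, so closeness = 5/9.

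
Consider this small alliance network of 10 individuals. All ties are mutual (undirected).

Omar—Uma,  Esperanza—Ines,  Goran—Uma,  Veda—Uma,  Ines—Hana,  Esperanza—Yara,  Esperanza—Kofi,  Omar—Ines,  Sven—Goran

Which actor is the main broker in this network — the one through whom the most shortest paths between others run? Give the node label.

Unnormalized betweenness of each node: Esperanza:15, Goran:8, Hana:0, Ines:23, Kofi:0, Omar:20, Sven:0, Uma:20, Veda:0, Yara:0.
Ines has the largest value, 23, making it the main broker — the node through which the most shortest paths run.

Ines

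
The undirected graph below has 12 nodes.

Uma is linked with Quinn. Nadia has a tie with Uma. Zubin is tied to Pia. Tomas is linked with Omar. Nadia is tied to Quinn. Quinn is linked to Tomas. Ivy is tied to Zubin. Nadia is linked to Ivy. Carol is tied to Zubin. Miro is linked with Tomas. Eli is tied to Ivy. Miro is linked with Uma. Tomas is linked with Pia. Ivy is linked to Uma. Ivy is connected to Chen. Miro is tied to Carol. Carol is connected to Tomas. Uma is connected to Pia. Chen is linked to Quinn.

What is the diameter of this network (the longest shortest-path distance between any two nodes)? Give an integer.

5

Eccentricity of each node (its greatest distance to any other): Carol:3, Chen:3, Eli:5, Ivy:4, Miro:3, Nadia:3, Omar:5, Pia:3, Quinn:3, Tomas:4, Uma:3, Zubin:3.
The maximum eccentricity is 5, realized for instance by the pair Eli–Omar via Eli – Ivy – Uma – Miro – Tomas – Omar. So the diameter is 5.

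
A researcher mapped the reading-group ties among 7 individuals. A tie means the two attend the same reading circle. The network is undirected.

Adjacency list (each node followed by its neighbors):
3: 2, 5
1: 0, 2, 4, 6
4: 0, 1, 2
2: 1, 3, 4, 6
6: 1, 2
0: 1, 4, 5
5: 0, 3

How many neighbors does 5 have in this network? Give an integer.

2

5 is directly tied to 0 and 3. That is 2 neighbors, so the degree of 5 is 2.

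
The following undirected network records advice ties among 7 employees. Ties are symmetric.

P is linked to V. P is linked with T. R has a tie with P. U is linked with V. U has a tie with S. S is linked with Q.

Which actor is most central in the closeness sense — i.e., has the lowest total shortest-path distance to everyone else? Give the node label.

Farness (sum of distances to all others) for each node — P:12, Q:20, R:17, S:15, T:17, U:12, V:11.
The smallest farness is 11, for V, so V has the highest closeness.

V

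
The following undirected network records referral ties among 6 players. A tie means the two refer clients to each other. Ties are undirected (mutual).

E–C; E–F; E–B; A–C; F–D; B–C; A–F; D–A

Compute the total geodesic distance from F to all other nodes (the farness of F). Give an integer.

7

Distances from F: A:1, B:2, C:2, D:1, E:1.
Sum = 1 + 2 + 2 + 1 + 1 = 7.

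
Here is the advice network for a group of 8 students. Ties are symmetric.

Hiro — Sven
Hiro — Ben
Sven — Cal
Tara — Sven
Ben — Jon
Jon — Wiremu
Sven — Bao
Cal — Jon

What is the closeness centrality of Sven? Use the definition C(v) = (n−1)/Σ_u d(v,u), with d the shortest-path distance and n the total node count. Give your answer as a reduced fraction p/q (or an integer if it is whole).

Distances from Sven: Bao:1, Ben:2, Cal:1, Hiro:1, Jon:2, Tara:1, Wiremu:3. Sum = 11.
n = 8, so closeness = 7/11.

7/11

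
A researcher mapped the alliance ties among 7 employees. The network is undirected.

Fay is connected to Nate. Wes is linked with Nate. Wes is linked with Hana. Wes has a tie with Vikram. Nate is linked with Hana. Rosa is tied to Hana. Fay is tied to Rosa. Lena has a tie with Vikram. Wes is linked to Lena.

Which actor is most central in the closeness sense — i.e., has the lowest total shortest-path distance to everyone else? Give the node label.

Wes

Farness (sum of distances to all others) for each node — Fay:12, Hana:9, Lena:12, Nate:9, Rosa:12, Vikram:12, Wes:8.
The smallest farness is 8, for Wes, so Wes has the highest closeness.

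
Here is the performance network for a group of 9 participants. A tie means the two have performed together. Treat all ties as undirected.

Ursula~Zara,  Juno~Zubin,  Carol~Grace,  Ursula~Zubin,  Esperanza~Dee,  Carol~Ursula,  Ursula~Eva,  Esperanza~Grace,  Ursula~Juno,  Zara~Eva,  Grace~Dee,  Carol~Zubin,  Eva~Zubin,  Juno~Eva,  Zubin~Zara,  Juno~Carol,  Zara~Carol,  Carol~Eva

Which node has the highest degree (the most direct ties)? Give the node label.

Degrees — Carol:6, Dee:2, Esperanza:2, Eva:5, Grace:3, Juno:4, Ursula:5, Zara:4, Zubin:5.
The maximum is 6, attained only by Carol.

Carol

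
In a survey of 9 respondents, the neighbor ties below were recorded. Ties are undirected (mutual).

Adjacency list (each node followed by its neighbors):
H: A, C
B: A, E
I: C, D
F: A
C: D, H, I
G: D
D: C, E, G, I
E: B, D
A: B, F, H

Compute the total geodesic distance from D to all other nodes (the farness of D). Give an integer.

Distances from D: A:3, B:2, C:1, E:1, F:4, G:1, H:2, I:1.
Sum = 3 + 2 + 1 + 1 + 4 + 1 + 2 + 1 = 15.

15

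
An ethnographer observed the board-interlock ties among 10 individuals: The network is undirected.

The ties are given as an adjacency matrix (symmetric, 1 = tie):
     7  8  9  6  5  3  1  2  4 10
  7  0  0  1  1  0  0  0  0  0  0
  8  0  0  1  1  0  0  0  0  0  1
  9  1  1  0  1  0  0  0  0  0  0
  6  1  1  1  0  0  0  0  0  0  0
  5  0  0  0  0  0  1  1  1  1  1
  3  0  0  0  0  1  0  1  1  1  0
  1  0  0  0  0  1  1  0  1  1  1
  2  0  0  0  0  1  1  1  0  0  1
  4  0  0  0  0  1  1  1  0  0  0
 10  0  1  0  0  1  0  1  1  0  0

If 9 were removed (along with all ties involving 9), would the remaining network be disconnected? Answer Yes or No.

No

Even without 9, every remaining node can still reach every other (the residual graph is connected), so 9 is not a cut vertex.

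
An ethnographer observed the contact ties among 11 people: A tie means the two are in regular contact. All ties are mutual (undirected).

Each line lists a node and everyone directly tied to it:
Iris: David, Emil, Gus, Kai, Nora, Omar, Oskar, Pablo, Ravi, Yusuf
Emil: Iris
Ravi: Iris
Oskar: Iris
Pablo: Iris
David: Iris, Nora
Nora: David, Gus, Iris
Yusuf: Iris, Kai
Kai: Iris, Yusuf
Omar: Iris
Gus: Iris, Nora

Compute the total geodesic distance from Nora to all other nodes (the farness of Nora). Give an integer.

17

Distances from Nora: David:1, Emil:2, Gus:1, Iris:1, Kai:2, Omar:2, Oskar:2, Pablo:2, Ravi:2, Yusuf:2.
Sum = 1 + 2 + 1 + 1 + 2 + 2 + 2 + 2 + 2 + 2 = 17.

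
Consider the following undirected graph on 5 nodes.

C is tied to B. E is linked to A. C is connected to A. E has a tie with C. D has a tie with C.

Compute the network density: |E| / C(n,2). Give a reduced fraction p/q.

There are 5 edges and 5 nodes, so the maximum possible is C(5,2) = 10.
Density = 5/10 = 1/2.

1/2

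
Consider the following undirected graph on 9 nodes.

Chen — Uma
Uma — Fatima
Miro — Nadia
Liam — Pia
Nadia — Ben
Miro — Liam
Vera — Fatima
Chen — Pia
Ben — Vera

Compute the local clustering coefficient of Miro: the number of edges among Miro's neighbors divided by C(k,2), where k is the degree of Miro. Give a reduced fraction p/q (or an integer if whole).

Miro's neighbors: Liam and Nadia (k = 2).
Possible neighbor pairs: C(2,2) = 1. Edges among them: none → e = 0.
Clustering(Miro) = 0/1.

0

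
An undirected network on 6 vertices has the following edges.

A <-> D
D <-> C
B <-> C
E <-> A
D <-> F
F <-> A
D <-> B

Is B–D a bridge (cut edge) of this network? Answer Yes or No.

Even without that edge, B still reaches D via B – C – D, so the network stays connected. Not a bridge.

No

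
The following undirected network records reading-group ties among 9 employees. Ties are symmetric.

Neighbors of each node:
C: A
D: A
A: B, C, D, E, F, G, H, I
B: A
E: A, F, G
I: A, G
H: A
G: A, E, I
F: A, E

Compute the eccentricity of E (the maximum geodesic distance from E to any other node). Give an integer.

Distances from E: A:1, B:2, C:2, D:2, F:1, G:1, H:2, I:2.
The largest is 2 (to I, D, C, H, and B), so the eccentricity of E is 2.

2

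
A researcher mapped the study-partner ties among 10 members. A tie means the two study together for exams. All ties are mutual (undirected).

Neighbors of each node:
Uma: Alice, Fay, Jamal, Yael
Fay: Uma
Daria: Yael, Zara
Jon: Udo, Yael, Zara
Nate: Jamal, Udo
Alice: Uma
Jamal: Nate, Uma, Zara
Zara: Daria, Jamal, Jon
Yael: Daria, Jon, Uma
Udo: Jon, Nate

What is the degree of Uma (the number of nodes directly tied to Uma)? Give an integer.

4

Uma is directly tied to Alice, Fay, Jamal, and Yael. That is 4 neighbors, so the degree of Uma is 4.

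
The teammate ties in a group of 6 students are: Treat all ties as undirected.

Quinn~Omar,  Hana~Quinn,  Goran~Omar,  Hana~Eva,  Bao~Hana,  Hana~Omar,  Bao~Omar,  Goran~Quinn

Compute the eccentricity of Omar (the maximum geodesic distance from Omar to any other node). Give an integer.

2

Distances from Omar: Bao:1, Eva:2, Goran:1, Hana:1, Quinn:1.
The largest is 2 (to Eva), so the eccentricity of Omar is 2.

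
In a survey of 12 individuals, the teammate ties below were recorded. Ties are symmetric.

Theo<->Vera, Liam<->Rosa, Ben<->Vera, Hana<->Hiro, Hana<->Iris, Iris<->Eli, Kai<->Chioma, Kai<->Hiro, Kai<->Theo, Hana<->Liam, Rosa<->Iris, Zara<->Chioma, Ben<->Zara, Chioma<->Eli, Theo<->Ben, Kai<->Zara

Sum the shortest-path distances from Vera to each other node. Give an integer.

36

Distances from Vera: Ben:1, Chioma:3, Eli:4, Hana:4, Hiro:3, Iris:5, Kai:2, Liam:5, Rosa:6, Theo:1, Zara:2.
Sum = 1 + 3 + 4 + 4 + 3 + 5 + 2 + 5 + 6 + 1 + 2 = 36.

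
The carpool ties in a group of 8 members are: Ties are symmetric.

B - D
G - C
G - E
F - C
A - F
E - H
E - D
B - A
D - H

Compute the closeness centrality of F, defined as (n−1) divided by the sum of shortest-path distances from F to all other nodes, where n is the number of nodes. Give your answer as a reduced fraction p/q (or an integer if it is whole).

7/16

Distances from F: A:1, B:2, C:1, D:3, E:3, G:2, H:4. Sum = 16.
n = 8, so closeness = 7/16.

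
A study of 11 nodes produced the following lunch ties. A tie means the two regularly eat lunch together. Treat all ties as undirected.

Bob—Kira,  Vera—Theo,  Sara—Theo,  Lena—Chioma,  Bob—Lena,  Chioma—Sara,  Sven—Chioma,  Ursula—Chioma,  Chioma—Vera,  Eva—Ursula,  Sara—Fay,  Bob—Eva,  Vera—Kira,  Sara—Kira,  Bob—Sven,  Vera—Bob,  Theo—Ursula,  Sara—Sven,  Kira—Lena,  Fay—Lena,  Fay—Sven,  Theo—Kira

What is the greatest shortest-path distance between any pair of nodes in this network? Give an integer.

3

Eccentricity of each node (its greatest distance to any other): Bob:2, Chioma:2, Eva:3, Fay:3, Kira:2, Lena:2, Sara:3, Sven:2, Theo:2, Ursula:3, Vera:3.
The maximum eccentricity is 3, realized for instance by the pair Eva–Fay via Eva – Bob – Sven – Fay. So the diameter is 3.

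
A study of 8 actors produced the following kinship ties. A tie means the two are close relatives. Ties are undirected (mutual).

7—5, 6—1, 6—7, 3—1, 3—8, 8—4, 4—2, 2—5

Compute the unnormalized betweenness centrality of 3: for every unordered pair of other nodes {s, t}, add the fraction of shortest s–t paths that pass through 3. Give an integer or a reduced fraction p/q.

9/2

Pairs whose geodesics pass through 3 — 8–7: 1/2; 8–6: 1; 8–1: 1; 4–6: 1/2; 4–1: 1; 2–1: 1/2.
All other pairs contribute 0.
Summing the contributions gives betweenness(3) = 9/2.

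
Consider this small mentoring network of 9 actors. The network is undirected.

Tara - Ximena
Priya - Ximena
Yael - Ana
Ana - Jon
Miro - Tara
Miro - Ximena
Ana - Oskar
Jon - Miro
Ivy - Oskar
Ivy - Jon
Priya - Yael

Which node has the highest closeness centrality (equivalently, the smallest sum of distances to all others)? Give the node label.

Farness (sum of distances to all others) for each node — Ana:15, Ivy:19, Jon:14, Miro:15, Oskar:20, Priya:18, Tara:19, Ximena:17, Yael:17.
The smallest farness is 14, for Jon, so Jon has the highest closeness.

Jon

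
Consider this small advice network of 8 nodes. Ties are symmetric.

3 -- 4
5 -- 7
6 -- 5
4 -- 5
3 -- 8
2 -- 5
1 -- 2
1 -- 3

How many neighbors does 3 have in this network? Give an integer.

3

3 is directly tied to 1, 4, and 8. That is 3 neighbors, so the degree of 3 is 3.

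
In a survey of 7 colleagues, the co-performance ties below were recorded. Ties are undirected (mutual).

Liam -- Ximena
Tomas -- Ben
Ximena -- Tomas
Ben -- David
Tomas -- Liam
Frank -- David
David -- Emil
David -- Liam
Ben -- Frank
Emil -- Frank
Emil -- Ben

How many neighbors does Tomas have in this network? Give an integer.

3

Tomas is directly tied to Ben, Liam, and Ximena. That is 3 neighbors, so the degree of Tomas is 3.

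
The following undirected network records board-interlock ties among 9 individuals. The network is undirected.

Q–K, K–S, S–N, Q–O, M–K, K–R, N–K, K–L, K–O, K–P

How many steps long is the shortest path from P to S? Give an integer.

One shortest route is P – K – S, which uses 2 edges, and P and S are not directly tied, so nothing shorter exists. So d(P,S) = 2.

2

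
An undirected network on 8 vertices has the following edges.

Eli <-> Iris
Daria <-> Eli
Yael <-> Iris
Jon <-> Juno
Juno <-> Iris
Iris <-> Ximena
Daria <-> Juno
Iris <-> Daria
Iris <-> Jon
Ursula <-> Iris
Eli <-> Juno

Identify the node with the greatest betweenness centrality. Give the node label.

Unnormalized betweenness of each node: Daria:0, Eli:0, Iris:16, Jon:0, Juno:1, Ursula:0, Ximena:0, Yael:0.
Iris has the largest value, 16, making it the main broker — the node through which the most shortest paths run.

Iris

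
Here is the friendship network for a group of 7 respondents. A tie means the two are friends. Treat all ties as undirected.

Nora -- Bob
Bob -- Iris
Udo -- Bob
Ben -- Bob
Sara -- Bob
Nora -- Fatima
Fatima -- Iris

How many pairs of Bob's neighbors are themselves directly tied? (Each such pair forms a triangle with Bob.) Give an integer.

0

Bob's neighbors are Ben, Iris, Nora, Sara, and Udo, but none of them are tied to each other, so no triangle contains Bob.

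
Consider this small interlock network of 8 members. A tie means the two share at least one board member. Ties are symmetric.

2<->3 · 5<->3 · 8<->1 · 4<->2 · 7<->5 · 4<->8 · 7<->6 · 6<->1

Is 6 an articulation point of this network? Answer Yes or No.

No

Even without 6, every remaining node can still reach every other (the residual graph is connected), so 6 is not a cut vertex.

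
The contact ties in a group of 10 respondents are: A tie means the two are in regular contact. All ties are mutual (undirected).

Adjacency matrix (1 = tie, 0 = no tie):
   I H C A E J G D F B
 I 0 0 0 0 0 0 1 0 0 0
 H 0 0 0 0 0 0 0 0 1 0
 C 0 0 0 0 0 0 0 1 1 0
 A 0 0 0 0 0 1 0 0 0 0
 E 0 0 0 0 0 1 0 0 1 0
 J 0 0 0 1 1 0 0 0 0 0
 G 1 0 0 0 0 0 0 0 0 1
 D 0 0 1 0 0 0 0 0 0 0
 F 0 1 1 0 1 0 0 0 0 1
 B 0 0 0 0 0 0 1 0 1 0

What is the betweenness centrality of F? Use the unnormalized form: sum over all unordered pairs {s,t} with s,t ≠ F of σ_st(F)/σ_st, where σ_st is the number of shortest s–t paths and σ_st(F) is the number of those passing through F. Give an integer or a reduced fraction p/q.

Pairs whose geodesics pass through F — I–H: 1; I–C: 1; I–A: 1; I–E: 1; I–J: 1; I–D: 1; H–C: 1; H–A: 1; H–E: 1; H–J: 1; H–G: 1; H–D: 1; H–B: 1; C–A: 1 … (+15 more pairs).
All other pairs contribute 0.
Summing the contributions gives betweenness(F) = 29.

29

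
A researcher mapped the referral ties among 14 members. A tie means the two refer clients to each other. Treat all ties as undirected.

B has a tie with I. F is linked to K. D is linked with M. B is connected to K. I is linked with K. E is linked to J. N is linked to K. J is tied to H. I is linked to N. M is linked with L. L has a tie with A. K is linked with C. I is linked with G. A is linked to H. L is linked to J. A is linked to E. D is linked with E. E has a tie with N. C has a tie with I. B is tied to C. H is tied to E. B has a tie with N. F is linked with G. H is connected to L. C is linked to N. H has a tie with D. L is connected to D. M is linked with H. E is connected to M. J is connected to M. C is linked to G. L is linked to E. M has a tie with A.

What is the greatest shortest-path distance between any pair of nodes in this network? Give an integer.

Eccentricity of each node (its greatest distance to any other): A:4, B:3, C:3, D:4, E:3, F:4, G:4, H:4, I:3, J:4, K:3, L:4, M:4, N:2.
The maximum eccentricity is 4, realized for instance by the pair M–G via M – E – N – I – G. So the diameter is 4.

4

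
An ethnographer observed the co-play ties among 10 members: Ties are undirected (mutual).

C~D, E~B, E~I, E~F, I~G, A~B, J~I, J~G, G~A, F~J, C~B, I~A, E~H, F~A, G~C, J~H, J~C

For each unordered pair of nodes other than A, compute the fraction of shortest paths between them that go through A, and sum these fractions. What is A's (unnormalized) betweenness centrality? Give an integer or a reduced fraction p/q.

7/3

Pairs whose geodesics pass through A — G–F: 1/2; G–B: 1/2; F–B: 1/2; F–I: 1/3; B–I: 1/2.
All other pairs contribute 0.
Summing the contributions gives betweenness(A) = 7/3.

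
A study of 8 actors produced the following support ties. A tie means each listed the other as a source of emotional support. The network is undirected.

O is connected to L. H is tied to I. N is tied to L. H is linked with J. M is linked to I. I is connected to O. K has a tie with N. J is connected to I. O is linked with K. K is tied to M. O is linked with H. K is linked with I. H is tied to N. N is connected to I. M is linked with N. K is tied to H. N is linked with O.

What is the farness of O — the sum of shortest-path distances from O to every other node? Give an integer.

Distances from O: H:1, I:1, J:2, K:1, L:1, M:2, N:1.
Sum = 1 + 1 + 2 + 1 + 1 + 2 + 1 = 9.

9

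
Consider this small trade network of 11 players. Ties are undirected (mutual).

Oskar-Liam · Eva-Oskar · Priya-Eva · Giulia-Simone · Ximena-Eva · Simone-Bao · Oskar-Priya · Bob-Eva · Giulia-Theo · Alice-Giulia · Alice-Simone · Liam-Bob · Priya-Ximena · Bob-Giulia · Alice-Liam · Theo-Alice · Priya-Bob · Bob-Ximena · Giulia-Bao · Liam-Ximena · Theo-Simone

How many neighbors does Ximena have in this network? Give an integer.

Ximena is directly tied to Bob, Eva, Liam, and Priya. That is 4 neighbors, so the degree of Ximena is 4.

4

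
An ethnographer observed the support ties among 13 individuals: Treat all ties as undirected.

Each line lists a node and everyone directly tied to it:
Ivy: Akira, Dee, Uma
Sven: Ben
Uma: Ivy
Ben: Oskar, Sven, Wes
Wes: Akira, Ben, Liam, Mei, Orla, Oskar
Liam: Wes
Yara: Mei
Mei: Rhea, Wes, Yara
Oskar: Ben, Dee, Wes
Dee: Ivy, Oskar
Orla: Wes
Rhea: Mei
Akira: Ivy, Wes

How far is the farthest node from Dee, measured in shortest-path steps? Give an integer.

Distances from Dee: Akira:2, Ben:2, Ivy:1, Liam:3, Mei:3, Orla:3, Oskar:1, Rhea:4, Sven:3, Uma:2, Wes:2, Yara:4.
The largest is 4 (to Rhea and Yara), so the eccentricity of Dee is 4.

4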